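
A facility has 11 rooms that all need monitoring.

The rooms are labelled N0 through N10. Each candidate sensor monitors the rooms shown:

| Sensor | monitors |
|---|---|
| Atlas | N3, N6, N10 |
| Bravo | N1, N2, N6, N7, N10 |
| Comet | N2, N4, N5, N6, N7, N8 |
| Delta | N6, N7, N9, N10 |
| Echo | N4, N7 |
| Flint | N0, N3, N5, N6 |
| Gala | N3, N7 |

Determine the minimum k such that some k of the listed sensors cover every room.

4

Bravo and Comet and Delta and Flint together: Bravo ∪ Comet ∪ Delta ∪ Flint = {N0, N1, N2, N3, N4, N5, N6, N7, N8, N9, N10} — every room is covered.
Only Comet contains N8, so Comet is forced; the remaining 5 rooms need at least 3 more sensors (each remaining sensor adds at most 2) — so at least 4 sensors are needed, and 4 is optimal.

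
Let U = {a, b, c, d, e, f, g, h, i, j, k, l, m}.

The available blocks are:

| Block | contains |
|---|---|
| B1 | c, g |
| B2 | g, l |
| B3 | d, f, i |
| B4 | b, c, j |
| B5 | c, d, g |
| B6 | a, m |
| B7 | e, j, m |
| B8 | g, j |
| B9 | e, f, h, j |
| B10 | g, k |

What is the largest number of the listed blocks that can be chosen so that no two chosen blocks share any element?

4

B2, B3, B4, B6 are pairwise disjoint (B2={g,l}; B3={d,f,i}; B4={b,c,j}; B6={a,m}).
Every remaining block overlaps one of these, and no 5 of the listed blocks are pairwise disjoint, so 4 is the maximum.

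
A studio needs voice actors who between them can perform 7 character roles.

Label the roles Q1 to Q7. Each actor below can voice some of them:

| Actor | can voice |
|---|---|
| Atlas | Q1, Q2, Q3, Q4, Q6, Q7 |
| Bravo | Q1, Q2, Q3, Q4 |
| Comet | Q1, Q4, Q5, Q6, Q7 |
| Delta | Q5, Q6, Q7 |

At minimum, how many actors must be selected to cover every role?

Bravo and Delta together: Bravo ∪ Delta = {Q1, Q2, Q3, Q4, Q5, Q6, Q7} — every role is covered.
No single actor has all 7 roles (the largest, Atlas, has 6), so 2 is optimal.

2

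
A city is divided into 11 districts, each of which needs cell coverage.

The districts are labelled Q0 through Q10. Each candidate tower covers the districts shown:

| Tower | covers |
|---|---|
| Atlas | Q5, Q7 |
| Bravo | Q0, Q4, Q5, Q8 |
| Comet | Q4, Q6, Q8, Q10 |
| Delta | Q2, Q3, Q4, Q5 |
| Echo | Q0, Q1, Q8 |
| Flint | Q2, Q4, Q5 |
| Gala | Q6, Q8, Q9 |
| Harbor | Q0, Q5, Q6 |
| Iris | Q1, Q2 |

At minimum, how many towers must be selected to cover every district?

5

Atlas and Comet and Delta and Echo and Gala together: Atlas ∪ Comet ∪ Delta ∪ Echo ∪ Gala = {Q0, Q1, Q2, Q3, Q4, Q5, Q6, Q7, Q8, Q9, Q10} — every district is covered.
No 4 of the 9 towers cover everything (all 126 combinations miss at least one district), so 5 is optimal.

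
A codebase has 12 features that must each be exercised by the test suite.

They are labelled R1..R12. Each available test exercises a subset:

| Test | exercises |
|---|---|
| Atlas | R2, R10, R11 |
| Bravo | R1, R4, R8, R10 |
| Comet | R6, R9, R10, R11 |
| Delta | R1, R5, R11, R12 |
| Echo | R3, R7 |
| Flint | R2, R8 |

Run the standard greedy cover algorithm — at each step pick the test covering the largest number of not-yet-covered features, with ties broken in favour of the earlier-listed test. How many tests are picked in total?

Greedy: pick Bravo (covers 4 new) → pick Comet (covers 3 new) → pick Delta (covers 2 new) → pick Echo (covers 2 new) → pick Atlas (covers 1 new). Total picks: 5.

5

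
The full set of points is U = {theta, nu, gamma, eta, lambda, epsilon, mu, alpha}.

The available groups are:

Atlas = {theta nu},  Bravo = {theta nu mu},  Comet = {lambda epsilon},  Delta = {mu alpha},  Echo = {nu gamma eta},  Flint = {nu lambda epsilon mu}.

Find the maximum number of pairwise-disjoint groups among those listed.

3

Atlas, Comet, Delta are pairwise disjoint (Atlas={theta,nu}; Comet={lambda,epsilon}; Delta={mu,alpha}).
Every remaining group overlaps one of these, and no 4 of the listed groups are pairwise disjoint, so 3 is the maximum.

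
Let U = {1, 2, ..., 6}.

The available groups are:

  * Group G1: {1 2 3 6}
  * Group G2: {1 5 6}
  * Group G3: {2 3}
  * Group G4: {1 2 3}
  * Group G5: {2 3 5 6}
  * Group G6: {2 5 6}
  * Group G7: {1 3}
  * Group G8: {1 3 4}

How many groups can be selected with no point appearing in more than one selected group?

G2, G3 are pairwise disjoint (G2={1,5,6}; G3={2,3}).
Every remaining group overlaps one of these, and no 3 of the listed groups are pairwise disjoint, so 2 is the maximum.

2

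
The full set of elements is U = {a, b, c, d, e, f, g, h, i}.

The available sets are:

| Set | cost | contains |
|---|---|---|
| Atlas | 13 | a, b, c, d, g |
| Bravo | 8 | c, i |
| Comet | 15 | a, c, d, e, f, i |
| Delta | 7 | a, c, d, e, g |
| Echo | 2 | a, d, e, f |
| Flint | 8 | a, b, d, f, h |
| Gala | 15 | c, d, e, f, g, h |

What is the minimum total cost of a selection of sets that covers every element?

23

Bravo, Delta, Flint together cover every element (Bravo ∪ Delta ∪ Flint = {a, b, c, d, e, f, g, h, i}); total cost 8 + 7 + 8 = 23.
The greedy pick Echo, Delta, Flint, Bravo costs 25; no covering selection beats 23.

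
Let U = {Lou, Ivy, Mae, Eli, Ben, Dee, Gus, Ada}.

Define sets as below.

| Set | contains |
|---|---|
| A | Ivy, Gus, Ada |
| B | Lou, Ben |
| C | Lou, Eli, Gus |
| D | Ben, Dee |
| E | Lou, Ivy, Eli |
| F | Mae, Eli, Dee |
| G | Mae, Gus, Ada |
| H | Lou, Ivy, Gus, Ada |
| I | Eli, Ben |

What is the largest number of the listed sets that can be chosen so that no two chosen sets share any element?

D, E, G are pairwise disjoint (D={Ben,Dee}; E={Lou,Ivy,Eli}; G={Mae,Gus,Ada}).
Every remaining set overlaps one of these, and no 4 of the listed sets are pairwise disjoint, so 3 is the maximum.

3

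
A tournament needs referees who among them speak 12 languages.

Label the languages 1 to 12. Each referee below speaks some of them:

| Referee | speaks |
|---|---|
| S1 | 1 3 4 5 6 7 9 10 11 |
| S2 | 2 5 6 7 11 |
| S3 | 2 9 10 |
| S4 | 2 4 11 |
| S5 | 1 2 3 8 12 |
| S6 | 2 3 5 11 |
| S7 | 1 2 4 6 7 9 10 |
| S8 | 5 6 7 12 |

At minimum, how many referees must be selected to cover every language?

Take {S1, S5}. Their union is {1, 2, 3, 4, 5, 6, 7, 8, 9, 10, 11, 12}, which is all 12 languages.
No single referee has all 12 languages (the largest, S1, has 9), so 2 is optimal.

2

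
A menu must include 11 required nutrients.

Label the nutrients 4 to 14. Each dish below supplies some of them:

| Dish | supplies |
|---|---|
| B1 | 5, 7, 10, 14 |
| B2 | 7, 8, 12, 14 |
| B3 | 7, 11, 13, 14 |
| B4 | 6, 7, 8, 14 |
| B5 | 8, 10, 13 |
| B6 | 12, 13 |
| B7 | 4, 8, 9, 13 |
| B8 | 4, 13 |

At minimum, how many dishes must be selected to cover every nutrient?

Take {B1, B3, B4, B6, B7}. Their union is {4, 5, 6, 7, 8, 9, 10, 11, 12, 13, 14}, which is all 11 nutrients.
No 4 of the 8 dishes cover everything (all 70 combinations miss at least one nutrient), so 5 is optimal.

5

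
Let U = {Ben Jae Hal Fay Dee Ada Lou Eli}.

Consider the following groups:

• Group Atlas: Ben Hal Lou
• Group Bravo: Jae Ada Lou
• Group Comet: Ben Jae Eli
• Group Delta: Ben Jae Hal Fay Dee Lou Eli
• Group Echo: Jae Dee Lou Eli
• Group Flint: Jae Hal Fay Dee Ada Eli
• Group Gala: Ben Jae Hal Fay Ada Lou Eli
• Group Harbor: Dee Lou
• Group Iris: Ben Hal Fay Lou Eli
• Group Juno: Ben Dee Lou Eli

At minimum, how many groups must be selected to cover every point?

2

Delta and Flint cover everything between them: the union {Ben, Jae, Hal, Fay, Dee, Ada, Lou, Eli} is all of U.
No single group has all 8 points (the largest, Delta, has 7), so 2 is optimal.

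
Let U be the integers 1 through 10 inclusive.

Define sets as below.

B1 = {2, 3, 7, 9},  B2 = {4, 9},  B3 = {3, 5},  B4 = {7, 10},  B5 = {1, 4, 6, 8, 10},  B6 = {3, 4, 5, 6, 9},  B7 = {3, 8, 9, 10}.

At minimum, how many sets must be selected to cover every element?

3

B1, B5, and B6 cover everything between them: the union {1, 2, 3, 4, 5, 6, 7, 8, 9, 10} is all of U.
Only B5 contains 1, so B5 is forced; the remaining 5 elements need at least 2 more sets (each remaining set adds at most 4) — so at least 3 sets are needed, and 3 is optimal.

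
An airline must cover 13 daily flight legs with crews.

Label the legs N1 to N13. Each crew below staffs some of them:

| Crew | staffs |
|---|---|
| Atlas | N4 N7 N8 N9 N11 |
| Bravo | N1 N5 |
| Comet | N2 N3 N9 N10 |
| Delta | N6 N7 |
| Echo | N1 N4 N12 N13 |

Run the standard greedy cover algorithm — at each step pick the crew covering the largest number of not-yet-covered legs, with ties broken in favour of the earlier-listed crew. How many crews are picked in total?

Greedy: pick Atlas (covers 5 new) → pick Comet (covers 3 new) → pick Echo (covers 3 new) → pick Bravo (covers 1 new) → pick Delta (covers 1 new). Total picks: 5.

5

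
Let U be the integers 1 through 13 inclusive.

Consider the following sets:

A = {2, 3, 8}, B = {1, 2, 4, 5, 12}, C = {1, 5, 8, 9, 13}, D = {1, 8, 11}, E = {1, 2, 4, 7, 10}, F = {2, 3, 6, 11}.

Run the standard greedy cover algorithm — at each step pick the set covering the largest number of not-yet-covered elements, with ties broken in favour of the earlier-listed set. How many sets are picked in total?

Greedy: pick B (covers 5 new) → pick C (covers 3 new) → pick F (covers 3 new) → pick E (covers 2 new). Total picks: 4.

4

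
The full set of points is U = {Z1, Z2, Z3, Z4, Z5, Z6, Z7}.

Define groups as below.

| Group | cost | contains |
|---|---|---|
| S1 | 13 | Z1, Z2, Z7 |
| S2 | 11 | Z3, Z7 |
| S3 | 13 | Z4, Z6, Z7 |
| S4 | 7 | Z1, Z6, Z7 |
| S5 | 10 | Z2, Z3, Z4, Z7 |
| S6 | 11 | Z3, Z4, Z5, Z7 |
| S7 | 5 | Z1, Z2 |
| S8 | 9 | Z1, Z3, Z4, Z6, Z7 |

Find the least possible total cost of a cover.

S4, S6, S7 together cover every point (S4 ∪ S6 ∪ S7 = {Z1, Z2, Z3, Z4, Z5, Z6, Z7}); total cost 7 + 11 + 5 = 23.
The greedy pick S8, S7, S6 costs 25; no covering selection beats 23.

23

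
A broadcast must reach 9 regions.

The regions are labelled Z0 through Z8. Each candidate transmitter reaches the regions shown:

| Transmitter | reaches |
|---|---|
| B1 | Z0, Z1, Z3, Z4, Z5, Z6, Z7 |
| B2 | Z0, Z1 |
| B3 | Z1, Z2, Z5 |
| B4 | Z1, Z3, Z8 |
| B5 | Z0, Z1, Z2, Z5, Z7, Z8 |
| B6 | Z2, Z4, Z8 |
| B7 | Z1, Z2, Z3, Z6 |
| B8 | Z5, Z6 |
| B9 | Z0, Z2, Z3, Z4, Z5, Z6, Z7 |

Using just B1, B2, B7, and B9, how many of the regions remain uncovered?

1

Union of B1, B2, B7, B9 = {Z0, Z1, Z2, Z3, Z4, Z5, Z6, Z7}.
Not covered: Z8 — 1 region.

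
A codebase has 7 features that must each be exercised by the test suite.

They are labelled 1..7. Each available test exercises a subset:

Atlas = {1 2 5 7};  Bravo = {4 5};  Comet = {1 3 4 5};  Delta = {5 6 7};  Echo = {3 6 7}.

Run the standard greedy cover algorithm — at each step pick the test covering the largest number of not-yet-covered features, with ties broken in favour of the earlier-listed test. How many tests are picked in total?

Greedy: pick Atlas (covers 4 new) → pick Comet (covers 2 new) → pick Delta (covers 1 new). Total picks: 3.

3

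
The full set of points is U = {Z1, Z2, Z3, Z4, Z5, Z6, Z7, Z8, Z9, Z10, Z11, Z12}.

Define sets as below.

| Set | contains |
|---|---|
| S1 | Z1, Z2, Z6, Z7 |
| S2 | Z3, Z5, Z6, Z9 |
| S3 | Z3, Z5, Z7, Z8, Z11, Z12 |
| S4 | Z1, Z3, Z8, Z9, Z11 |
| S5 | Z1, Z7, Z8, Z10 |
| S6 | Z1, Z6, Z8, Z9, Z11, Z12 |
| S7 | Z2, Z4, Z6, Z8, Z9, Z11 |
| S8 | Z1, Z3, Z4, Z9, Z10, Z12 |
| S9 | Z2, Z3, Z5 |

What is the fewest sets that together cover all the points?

3

S3, S7, and S8 cover everything between them: the union {Z1, Z2, Z3, Z4, Z5, Z6, Z7, Z8, Z9, Z10, Z11, Z12} is all of U.
No 2 of the 9 sets cover everything (all 36 combinations miss at least one point), so 3 is optimal.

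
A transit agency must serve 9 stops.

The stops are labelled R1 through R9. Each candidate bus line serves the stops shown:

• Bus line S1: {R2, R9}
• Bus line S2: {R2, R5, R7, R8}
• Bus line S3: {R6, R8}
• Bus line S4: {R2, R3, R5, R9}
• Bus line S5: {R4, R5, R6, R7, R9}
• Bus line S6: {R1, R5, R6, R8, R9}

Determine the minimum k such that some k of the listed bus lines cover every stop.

3

Take {S4, S5, S6}. Their union is {R1, R2, R3, R4, R5, R6, R7, R8, R9}, which is all 9 stops.
Only S6 contains R1, so S6 is forced; the remaining 4 stops need at least 2 more bus lines (each remaining bus line adds at most 2) — so at least 3 bus lines are needed, and 3 is optimal.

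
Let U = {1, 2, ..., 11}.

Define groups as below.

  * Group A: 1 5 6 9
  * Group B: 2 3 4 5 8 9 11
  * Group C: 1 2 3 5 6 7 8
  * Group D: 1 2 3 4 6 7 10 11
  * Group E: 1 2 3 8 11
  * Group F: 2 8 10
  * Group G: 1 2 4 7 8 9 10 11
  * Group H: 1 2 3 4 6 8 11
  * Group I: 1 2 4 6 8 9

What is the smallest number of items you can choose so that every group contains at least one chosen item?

Take T = {2, 9}. Each listed group contains at least one of these, so T is a hitting set of size 2.
The groups A, F are pairwise disjoint, so any hitting set needs a separate item for each — at least 2. Hence 2 is optimal.

2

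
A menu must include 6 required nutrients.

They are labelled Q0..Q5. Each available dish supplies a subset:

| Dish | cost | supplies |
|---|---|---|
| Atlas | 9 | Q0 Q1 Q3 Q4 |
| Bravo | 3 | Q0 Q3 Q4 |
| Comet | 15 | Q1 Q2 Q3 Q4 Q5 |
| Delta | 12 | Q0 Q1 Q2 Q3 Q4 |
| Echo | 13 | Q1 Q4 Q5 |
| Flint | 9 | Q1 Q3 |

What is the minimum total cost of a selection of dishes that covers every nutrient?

Bravo, Comet together cover every nutrient (Bravo ∪ Comet = {Q0, Q1, Q2, Q3, Q4, Q5}); total cost 3 + 15 = 18.
No covering selection has total cost below 18.

18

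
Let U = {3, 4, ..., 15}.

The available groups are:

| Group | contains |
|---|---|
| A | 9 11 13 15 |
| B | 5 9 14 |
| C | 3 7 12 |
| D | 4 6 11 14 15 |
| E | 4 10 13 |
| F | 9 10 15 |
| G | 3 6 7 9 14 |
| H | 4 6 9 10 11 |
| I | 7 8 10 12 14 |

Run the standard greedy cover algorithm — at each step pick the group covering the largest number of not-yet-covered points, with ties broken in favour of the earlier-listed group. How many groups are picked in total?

5

Greedy: pick D (covers 5 new) → pick I (covers 4 new) → pick A (covers 2 new) → pick B (covers 1 new) → pick C (covers 1 new). Total picks: 5.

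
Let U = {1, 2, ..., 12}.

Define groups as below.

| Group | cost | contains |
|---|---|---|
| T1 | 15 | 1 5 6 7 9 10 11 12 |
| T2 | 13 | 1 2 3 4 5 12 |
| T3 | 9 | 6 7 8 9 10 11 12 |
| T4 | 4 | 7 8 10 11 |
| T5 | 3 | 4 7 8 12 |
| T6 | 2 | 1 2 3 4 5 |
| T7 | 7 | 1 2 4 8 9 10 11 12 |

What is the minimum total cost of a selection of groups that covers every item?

11

T3, T6 together cover every item (T3 ∪ T6 = {1, 2, 3, 4, 5, 6, 7, 8, 9, 10, 11, 12}); total cost 9 + 2 = 11.
The greedy pick T6, T4, T3 costs 15; no covering selection beats 11.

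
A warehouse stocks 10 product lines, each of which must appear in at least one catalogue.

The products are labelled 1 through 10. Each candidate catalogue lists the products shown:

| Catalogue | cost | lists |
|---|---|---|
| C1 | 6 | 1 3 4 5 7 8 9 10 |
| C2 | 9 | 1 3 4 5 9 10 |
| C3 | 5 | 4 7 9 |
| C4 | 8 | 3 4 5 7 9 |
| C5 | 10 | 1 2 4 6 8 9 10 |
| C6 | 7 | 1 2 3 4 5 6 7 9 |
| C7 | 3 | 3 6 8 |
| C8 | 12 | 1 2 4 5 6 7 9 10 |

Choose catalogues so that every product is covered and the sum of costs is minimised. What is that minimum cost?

13

C1, C6 together cover every product (C1 ∪ C6 = {1, 2, 3, 4, 5, 6, 7, 8, 9, 10}); total cost 6 + 7 = 13.
The greedy pick C1, C7, C6 costs 16; no covering selection beats 13.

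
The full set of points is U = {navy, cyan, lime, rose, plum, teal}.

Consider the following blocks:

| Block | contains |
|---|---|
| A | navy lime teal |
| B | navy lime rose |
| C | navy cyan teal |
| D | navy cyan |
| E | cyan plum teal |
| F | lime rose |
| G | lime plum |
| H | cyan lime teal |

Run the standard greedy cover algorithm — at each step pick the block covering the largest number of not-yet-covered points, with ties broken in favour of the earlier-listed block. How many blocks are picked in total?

3

Greedy: pick A (covers 3 new) → pick E (covers 2 new) → pick B (covers 1 new). Total picks: 3.
(The true minimum cover uses only 2 blocks, so greedy is not optimal here.)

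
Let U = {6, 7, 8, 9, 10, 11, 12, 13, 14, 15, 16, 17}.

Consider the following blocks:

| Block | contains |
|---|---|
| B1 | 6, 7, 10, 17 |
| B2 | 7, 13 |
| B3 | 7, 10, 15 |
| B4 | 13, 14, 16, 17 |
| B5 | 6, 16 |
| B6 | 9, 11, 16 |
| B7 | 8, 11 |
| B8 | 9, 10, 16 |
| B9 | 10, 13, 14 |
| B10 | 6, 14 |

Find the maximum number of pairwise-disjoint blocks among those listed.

B2, B7, B8, B10 are pairwise disjoint (B2={7,13}; B7={8,11}; B8={9,10,16}; B10={6,14}).
Every remaining block overlaps one of these, and no 5 of the listed blocks are pairwise disjoint, so 4 is the maximum.

4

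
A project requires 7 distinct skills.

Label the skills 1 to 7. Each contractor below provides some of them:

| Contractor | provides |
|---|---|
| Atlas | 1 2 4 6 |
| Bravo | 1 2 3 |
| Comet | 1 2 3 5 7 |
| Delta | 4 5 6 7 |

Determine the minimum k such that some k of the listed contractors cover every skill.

Atlas and Comet together: Atlas ∪ Comet = {1, 2, 3, 4, 5, 6, 7} — every skill is covered.
No single contractor has all 7 skills (the largest, Comet, has 5), so 2 is optimal.

2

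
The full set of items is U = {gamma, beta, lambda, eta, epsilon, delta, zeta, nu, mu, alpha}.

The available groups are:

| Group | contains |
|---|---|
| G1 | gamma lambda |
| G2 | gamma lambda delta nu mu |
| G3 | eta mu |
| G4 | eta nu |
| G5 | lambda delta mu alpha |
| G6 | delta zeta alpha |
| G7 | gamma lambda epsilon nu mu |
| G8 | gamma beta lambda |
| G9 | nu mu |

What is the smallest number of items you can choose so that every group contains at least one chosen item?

4

Take H = {lambda, eta, mu, alpha}. Each listed group contains at least one of these, so H is a hitting set of size 4.
No choice of 3 items meets every group, so 4 is the minimum.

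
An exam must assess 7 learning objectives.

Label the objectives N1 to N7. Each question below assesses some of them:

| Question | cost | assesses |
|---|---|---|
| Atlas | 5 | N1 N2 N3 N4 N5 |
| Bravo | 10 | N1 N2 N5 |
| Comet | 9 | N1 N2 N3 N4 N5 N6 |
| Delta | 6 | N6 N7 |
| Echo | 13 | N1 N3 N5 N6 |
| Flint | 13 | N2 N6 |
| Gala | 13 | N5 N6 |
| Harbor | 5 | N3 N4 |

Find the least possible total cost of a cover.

Atlas, Delta together cover every objective (Atlas ∪ Delta = {N1, N2, N3, N4, N5, N6, N7}); total cost 5 + 6 = 11.
No covering selection has total cost below 11.

11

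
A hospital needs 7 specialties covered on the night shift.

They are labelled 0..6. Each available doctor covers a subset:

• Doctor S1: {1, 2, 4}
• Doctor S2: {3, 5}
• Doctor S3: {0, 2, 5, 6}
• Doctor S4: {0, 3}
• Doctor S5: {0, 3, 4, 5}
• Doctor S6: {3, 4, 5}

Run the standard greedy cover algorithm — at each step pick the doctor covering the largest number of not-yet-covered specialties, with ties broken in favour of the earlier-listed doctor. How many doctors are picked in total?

3

Greedy: pick S3 (covers 4 new) → pick S1 (covers 2 new) → pick S2 (covers 1 new). Total picks: 3.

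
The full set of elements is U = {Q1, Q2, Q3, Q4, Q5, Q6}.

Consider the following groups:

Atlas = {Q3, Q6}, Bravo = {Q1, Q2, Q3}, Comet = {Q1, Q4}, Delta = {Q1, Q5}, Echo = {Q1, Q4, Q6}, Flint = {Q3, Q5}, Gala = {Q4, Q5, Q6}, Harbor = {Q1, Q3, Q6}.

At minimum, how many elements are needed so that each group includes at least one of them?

The 3 elements {Q1, Q3, Q5} hit every group.
No choice of 2 elements meets every group, so 3 is the minimum.

3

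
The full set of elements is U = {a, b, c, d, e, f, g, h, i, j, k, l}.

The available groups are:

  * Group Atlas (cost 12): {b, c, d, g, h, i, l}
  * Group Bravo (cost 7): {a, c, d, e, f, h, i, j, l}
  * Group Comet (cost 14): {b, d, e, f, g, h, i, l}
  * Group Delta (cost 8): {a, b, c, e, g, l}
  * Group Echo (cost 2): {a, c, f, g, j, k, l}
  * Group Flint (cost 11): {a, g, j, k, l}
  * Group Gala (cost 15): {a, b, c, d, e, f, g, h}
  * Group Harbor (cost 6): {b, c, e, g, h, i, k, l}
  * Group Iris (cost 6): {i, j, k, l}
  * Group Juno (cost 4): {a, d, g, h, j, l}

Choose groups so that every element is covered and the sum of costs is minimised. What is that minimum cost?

12

Echo, Harbor, Juno together cover every element (Echo ∪ Harbor ∪ Juno = {a, b, c, d, e, f, g, h, i, j, k, l}); total cost 2 + 6 + 4 = 12.
No covering selection has total cost below 12.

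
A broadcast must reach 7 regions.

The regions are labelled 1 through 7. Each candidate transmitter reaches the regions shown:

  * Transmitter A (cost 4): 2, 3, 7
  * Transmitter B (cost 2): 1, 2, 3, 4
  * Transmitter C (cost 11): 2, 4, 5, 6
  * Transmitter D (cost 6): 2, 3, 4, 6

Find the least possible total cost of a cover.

A, B, C together cover every region (A ∪ B ∪ C = {1, 2, 3, 4, 5, 6, 7}); total cost 4 + 2 + 11 = 17.
No covering selection has total cost below 17.

17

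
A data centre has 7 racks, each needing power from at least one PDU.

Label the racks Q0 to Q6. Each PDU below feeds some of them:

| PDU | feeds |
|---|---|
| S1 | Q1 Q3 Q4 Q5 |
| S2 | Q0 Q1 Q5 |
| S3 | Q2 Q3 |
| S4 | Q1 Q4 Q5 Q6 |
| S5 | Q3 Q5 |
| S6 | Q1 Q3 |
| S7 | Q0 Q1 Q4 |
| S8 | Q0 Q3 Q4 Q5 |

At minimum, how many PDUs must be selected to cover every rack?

3

S3 and S4 and S7 together: S3 ∪ S4 ∪ S7 = {Q0, Q1, Q2, Q3, Q4, Q5, Q6} — every rack is covered.
Only S3 contains Q2, so S3 is forced; the remaining 5 racks need at least 2 more PDUs (each remaining PDU adds at most 4) — so at least 3 PDUs are needed, and 3 is optimal.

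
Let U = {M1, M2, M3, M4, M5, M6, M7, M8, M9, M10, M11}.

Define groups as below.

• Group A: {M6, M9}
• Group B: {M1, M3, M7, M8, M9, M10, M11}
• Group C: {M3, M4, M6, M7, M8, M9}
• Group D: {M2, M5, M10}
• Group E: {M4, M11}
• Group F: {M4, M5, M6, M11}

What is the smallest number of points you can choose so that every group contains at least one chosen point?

Take H = {M5, M9, M11}. Each listed group contains at least one of these, so H is a hitting set of size 3.
The groups A, D, E are pairwise disjoint, so any hitting set needs a separate point for each — at least 3. Hence 3 is optimal.

3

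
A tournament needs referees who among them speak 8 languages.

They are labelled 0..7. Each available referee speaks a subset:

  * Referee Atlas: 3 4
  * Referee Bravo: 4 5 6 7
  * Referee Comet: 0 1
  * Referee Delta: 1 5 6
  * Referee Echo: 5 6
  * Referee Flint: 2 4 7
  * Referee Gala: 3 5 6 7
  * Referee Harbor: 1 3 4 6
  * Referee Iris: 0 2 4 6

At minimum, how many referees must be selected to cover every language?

3

Take {Comet, Flint, Gala}. Their union is {0, 1, 2, 3, 4, 5, 6, 7}, which is all 8 languages.
No 2 of the 9 referees cover everything (all 36 combinations miss at least one language), so 3 is optimal.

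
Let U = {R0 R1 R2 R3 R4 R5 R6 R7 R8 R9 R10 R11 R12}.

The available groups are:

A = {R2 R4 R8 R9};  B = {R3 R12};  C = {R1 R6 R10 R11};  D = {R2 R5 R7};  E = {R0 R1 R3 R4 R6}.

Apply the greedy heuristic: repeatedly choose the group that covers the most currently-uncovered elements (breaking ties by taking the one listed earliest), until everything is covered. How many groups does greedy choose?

Greedy: pick E (covers 5 new) → pick A (covers 3 new) → pick C (covers 2 new) → pick D (covers 2 new) → pick B (covers 1 new). Total picks: 5.

5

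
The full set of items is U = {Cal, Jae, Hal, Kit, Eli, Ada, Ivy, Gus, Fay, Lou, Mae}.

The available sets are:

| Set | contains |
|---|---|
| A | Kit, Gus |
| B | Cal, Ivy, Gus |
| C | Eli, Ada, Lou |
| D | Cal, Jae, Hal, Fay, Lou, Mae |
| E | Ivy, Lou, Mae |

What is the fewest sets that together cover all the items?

A, B, C, and D cover everything between them: the union {Cal, Jae, Hal, Kit, Eli, Ada, Ivy, Gus, Fay, Lou, Mae} is all of U.
Only D contains Jae, so D is forced; the remaining 5 items need at least 3 more sets (each remaining set adds at most 2) — so at least 4 sets are needed, and 4 is optimal.

4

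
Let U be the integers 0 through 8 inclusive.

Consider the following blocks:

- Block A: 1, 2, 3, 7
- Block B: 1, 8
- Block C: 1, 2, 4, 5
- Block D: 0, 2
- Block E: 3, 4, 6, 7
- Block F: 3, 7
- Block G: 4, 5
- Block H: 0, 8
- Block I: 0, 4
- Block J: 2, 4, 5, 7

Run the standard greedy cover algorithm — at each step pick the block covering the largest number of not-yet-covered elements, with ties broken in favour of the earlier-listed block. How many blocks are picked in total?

Greedy: pick A (covers 4 new) → pick C (covers 2 new) → pick H (covers 2 new) → pick E (covers 1 new). Total picks: 4.
(The true minimum cover uses only 3 blocks, so greedy is not optimal here.)

4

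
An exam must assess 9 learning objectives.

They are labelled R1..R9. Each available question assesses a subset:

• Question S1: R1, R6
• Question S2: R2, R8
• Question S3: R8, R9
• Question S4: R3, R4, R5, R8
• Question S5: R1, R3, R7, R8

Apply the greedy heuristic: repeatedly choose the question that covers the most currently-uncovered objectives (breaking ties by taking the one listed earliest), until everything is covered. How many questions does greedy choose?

5

Greedy: pick S4 (covers 4 new) → pick S1 (covers 2 new) → pick S2 (covers 1 new) → pick S3 (covers 1 new) → pick S5 (covers 1 new). Total picks: 5.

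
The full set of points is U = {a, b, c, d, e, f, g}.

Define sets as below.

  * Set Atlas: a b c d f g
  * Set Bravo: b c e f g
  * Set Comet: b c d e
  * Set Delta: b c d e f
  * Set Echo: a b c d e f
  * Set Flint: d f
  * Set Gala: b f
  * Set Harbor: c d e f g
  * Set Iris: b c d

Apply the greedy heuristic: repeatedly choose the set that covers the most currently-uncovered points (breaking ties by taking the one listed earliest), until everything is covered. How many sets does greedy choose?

2

Greedy: pick Atlas (covers 6 new) → pick Bravo (covers 1 new). Total picks: 2.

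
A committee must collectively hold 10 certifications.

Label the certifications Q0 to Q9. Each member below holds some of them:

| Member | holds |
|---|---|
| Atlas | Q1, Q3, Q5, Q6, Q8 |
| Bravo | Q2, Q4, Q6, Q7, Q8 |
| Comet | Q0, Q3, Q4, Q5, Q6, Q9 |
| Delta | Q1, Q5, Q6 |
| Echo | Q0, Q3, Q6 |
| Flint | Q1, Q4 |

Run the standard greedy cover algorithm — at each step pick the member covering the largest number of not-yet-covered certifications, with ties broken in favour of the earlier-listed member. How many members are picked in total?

Greedy: pick Comet (covers 6 new) → pick Bravo (covers 3 new) → pick Atlas (covers 1 new). Total picks: 3.

3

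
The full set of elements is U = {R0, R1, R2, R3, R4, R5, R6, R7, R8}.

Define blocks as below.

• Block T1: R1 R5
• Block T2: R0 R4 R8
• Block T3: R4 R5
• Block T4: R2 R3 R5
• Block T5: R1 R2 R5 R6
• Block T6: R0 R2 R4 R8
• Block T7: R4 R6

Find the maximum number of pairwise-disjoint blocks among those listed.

2

T1, T7 are pairwise disjoint (T1={R1,R5}; T7={R4,R6}).
Every remaining block overlaps one of these, and no 3 of the listed blocks are pairwise disjoint, so 2 is the maximum.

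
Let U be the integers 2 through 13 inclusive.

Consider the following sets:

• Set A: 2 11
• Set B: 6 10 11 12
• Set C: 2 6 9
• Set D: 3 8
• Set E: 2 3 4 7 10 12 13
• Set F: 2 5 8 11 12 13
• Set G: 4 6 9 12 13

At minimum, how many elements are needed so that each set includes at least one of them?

3

Take H = {2, 8, 12}. Each listed set contains at least one of these, so H is a hitting set of size 3.
The sets A, D, G are pairwise disjoint, so any hitting set needs a separate element for each — at least 3. Hence 3 is optimal.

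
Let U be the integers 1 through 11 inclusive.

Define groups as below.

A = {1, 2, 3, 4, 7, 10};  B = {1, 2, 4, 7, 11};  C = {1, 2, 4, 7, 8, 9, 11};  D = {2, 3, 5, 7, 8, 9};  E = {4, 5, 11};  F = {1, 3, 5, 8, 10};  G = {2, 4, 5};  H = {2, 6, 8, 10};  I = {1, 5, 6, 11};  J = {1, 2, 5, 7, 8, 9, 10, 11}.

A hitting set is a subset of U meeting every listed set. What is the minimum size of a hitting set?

2

T = {2, 5} meets every group (each contains at least one member of T), and |T| = 2.
The groups E, H are pairwise disjoint, so any hitting set needs a separate item for each — at least 2. Hence 2 is optimal.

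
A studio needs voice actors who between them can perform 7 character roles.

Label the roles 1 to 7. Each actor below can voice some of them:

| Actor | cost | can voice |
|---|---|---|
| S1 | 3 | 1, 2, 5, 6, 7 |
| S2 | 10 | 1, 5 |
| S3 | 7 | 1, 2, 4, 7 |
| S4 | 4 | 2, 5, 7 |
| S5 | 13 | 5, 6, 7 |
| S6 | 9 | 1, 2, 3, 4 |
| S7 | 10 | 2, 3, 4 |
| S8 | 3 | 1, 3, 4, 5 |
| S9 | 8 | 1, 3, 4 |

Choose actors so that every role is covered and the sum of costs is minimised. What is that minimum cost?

S1, S8 together cover every role (S1 ∪ S8 = {1, 2, 3, 4, 5, 6, 7}); total cost 3 + 3 = 6.
No covering selection has total cost below 6.

6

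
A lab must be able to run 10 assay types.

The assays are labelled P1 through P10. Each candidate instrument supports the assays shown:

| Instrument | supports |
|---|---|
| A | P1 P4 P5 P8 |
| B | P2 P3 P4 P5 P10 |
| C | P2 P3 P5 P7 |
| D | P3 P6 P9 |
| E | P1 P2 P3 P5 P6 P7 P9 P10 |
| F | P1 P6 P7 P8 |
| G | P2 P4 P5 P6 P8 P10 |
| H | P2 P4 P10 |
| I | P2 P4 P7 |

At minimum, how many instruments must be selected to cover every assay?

2

Take {E, G}. Their union is {P1, P2, P3, P4, P5, P6, P7, P8, P9, P10}, which is all 10 assays.
No single instrument has all 10 assays (the largest, E, has 8), so 2 is optimal.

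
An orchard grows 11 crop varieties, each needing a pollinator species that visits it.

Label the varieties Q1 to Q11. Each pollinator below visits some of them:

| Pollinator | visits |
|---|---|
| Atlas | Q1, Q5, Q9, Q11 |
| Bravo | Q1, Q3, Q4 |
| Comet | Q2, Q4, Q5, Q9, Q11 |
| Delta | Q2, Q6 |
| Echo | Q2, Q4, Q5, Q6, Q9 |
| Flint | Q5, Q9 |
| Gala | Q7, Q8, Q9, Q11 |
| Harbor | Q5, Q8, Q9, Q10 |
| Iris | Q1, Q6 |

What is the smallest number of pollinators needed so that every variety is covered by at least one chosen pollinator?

4

Take {Bravo, Echo, Gala, Harbor}. Their union is {Q1, Q2, Q3, Q4, Q5, Q6, Q7, Q8, Q9, Q10, Q11}, which is all 11 varieties.
Only Harbor contains Q10, so Harbor is forced; the remaining 7 varieties need at least 3 more pollinators (each remaining pollinator adds at most 3) — so at least 4 pollinators are needed, and 4 is optimal.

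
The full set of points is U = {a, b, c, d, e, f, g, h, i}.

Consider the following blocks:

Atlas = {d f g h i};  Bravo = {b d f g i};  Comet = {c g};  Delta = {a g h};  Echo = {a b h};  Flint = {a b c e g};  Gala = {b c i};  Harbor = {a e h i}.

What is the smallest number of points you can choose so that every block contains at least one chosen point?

T = {c, h, i} meets every block (each contains at least one member of T), and |T| = 3.
No choice of 2 points meets every block, so 3 is the minimum.

3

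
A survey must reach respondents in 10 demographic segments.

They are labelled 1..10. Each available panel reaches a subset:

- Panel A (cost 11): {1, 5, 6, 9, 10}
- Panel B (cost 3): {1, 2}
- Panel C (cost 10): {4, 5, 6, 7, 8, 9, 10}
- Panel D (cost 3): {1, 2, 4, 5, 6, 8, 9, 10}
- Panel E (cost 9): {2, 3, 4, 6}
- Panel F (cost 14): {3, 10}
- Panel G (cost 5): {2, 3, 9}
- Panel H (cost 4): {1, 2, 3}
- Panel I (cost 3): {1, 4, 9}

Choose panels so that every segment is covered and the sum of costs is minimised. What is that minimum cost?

C, H together cover every segment (C ∪ H = {1, 2, 3, 4, 5, 6, 7, 8, 9, 10}); total cost 10 + 4 = 14.
The greedy pick D, H, C costs 17; no covering selection beats 14.

14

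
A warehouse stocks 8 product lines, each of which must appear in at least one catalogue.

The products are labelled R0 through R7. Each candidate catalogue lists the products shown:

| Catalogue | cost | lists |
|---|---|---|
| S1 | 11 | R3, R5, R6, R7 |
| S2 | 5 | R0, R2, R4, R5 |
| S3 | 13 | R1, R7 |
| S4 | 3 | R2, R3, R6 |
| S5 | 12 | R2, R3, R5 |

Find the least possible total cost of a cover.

S2, S3, S4 together cover every product (S2 ∪ S3 ∪ S4 = {R0, R1, R2, R3, R4, R5, R6, R7}); total cost 5 + 13 + 3 = 21.
No covering selection has total cost below 21.

21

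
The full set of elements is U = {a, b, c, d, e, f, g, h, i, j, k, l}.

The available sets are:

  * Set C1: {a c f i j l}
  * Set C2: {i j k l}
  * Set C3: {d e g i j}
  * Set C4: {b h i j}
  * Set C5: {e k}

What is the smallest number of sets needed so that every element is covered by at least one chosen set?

4

Take {C1, C3, C4, C5}. Their union is {a, b, c, d, e, f, g, h, i, j, k, l}, which is all 12 elements.
No 3 of the 5 sets cover everything (all 10 combinations miss at least one element), so 4 is optimal.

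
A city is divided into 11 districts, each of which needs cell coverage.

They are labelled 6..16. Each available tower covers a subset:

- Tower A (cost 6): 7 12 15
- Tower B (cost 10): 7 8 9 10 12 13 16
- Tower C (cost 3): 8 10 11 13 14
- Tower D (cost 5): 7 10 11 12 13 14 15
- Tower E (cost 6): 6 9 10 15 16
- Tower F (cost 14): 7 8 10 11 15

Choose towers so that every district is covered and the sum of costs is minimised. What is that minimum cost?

14

C, D, E together cover every district (C ∪ D ∪ E = {6, 7, 8, 9, 10, 11, 12, 13, 14, 15, 16}); total cost 3 + 5 + 6 = 14.
No covering selection has total cost below 14.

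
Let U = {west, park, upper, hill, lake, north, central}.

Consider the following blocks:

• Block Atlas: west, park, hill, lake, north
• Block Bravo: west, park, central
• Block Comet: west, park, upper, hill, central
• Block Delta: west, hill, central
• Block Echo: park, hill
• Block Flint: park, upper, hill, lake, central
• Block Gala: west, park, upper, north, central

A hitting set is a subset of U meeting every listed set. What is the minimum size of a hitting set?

The 2 points {park, central} hit every block.
No single point lies in every block, so at least 2 are needed and 2 is optimal.

2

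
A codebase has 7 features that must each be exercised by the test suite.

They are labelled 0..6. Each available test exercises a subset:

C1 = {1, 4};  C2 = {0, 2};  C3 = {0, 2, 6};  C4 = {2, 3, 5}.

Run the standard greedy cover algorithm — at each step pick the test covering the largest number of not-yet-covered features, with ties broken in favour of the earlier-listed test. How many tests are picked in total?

Greedy: pick C3 (covers 3 new) → pick C1 (covers 2 new) → pick C4 (covers 2 new). Total picks: 3.

3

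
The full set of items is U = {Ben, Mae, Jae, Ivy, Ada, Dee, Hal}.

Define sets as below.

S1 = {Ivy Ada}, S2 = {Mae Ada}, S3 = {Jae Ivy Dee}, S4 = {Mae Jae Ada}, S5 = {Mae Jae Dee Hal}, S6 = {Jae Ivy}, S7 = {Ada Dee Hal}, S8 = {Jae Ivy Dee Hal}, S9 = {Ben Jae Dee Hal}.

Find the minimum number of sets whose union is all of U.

3

S4 and S8 and S9 together: S4 ∪ S8 ∪ S9 = {Ben, Mae, Jae, Ivy, Ada, Dee, Hal} — every item is covered.
Only S9 contains Ben, so S9 is forced; the remaining 3 items need at least 2 more sets (each remaining set adds at most 2) — so at least 3 sets are needed, and 3 is optimal.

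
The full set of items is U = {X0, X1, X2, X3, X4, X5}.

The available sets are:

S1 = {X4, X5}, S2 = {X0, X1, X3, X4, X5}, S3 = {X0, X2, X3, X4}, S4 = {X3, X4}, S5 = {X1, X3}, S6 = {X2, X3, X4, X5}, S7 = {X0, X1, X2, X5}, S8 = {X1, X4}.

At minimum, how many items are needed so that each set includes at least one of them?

Take H = {X1, X4}. Each listed set contains at least one of these, so H is a hitting set of size 2.
The sets S1, S5 are pairwise disjoint, so any hitting set needs a separate item for each — at least 2. Hence 2 is optimal.

2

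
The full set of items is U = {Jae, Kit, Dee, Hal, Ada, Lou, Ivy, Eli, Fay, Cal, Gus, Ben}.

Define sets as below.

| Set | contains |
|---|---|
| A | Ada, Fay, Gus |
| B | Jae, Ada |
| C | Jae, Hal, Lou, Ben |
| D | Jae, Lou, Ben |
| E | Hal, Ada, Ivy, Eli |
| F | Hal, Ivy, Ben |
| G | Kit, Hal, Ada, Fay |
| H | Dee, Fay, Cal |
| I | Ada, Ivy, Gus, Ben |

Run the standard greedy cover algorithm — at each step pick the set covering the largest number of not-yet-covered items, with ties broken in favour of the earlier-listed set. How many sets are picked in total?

Greedy: pick C (covers 4 new) → pick A (covers 3 new) → pick E (covers 2 new) → pick H (covers 2 new) → pick G (covers 1 new). Total picks: 5.

5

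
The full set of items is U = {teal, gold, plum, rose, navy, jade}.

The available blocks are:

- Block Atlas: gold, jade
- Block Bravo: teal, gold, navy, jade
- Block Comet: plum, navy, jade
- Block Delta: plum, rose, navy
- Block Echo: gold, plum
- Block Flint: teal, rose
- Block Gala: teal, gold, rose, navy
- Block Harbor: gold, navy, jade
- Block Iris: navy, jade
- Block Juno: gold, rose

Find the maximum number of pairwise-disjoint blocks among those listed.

3

Echo, Flint, Iris are pairwise disjoint (Echo={gold,plum}; Flint={teal,rose}; Iris={navy,jade}).
Every remaining block overlaps one of these, and no 4 of the listed blocks are pairwise disjoint, so 3 is the maximum.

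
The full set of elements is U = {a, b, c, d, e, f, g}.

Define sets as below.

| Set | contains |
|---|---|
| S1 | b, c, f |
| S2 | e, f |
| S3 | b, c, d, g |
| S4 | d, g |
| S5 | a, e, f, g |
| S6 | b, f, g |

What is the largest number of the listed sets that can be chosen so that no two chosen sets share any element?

S1, S4 are pairwise disjoint (S1={b,c,f}; S4={d,g}).
Every remaining set overlaps one of these, and no 3 of the listed sets are pairwise disjoint, so 2 is the maximum.

2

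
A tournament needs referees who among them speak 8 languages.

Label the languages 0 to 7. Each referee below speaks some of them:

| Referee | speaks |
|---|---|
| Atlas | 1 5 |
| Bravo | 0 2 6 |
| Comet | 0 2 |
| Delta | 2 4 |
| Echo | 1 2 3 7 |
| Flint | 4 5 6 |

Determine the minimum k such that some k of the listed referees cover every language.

3

Take {Bravo, Echo, Flint}. Their union is {0, 1, 2, 3, 4, 5, 6, 7}, which is all 8 languages.
Only Echo contains 3, so Echo is forced; the remaining 4 languages need at least 2 more referees (each remaining referee adds at most 3) — so at least 3 referees are needed, and 3 is optimal.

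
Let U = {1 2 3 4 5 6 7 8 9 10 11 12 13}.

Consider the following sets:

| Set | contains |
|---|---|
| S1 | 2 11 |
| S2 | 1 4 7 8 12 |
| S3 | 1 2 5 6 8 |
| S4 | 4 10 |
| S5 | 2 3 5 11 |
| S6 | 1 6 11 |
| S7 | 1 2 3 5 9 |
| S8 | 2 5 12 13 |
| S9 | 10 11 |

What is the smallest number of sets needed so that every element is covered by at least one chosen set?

S2, S3, S7, S8, and S9 cover everything between them: the union {1, 2, 3, 4, 5, 6, 7, 8, 9, 10, 11, 12, 13} is all of U.
No 4 of the 9 sets cover everything (all 126 combinations miss at least one element), so 5 is optimal.

5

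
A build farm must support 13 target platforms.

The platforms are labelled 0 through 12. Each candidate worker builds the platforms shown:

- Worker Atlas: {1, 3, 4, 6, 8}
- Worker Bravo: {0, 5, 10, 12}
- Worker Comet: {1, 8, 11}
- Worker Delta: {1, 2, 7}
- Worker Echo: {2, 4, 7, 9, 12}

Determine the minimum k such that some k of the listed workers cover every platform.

4

Take {Atlas, Bravo, Comet, Echo}. Their union is {0, 1, 2, 3, 4, 5, 6, 7, 8, 9, 10, 11, 12}, which is all 13 platforms.
No 3 of the 5 workers cover everything (all 10 combinations miss at least one platform), so 4 is optimal.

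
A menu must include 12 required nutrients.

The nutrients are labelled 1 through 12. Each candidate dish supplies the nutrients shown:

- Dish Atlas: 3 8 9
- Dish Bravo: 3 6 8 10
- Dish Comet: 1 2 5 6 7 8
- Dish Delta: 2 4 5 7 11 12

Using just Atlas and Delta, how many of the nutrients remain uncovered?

3

Union of Atlas, Delta = {2, 3, 4, 5, 7, 8, 9, 11, 12}.
Not covered: 1, 6, 10 — 3 nutrients.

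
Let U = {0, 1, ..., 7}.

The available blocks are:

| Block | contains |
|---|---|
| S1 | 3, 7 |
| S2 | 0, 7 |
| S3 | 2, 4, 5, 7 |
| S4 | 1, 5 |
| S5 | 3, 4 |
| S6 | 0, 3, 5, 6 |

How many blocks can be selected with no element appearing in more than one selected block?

3

S2, S4, S5 are pairwise disjoint (S2={0,7}; S4={1,5}; S5={3,4}).
Every remaining block overlaps one of these, and no 4 of the listed blocks are pairwise disjoint, so 3 is the maximum.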